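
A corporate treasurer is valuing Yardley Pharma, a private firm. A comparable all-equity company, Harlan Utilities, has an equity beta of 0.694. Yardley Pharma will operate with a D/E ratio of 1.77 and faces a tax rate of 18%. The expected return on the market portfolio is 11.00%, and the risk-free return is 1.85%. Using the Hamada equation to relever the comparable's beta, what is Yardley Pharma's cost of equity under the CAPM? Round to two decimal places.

17.42%

β_L = β_U × [1 + (1 − t)(D/E)] = 0.694 × [1 + (1 − 0.18) × 1.77]
    = 0.694 × [1 + 0.82 × 1.77] = 0.694 × 2.4514 = 1.7013
MRP = 11.00% − 1.85% = 9.15%
E(R) = R_f + β_L × MRP = 1.85% + 1.7013 × 9.15% = 17.42%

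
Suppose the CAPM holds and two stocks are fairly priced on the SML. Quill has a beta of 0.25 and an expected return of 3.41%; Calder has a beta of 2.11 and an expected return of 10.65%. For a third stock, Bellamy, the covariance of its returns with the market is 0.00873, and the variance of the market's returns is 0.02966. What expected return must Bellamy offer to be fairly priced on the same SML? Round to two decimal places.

3.58%

MRP = (10.65% − 3.41%) / (2.11 − 0.25) = 3.8925%
R_f = 3.41% − 0.25 × 3.8925% = 2.4369%
β_Bellamy = Cov / Var(R_m) = 0.00873 / 0.02966 = 0.2943
E(R_Bellamy) = R_f + β × MRP = 2.4369% + 0.2943 × 3.8925% = 3.58%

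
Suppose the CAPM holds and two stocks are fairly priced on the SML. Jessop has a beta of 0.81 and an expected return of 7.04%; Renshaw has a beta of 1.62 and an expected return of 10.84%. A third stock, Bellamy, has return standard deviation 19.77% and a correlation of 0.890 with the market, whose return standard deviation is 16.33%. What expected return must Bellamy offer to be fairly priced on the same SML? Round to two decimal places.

8.29%

MRP = (10.84% − 7.04%) / (1.62 − 0.81) = 4.6914%
R_f = 7.04% − 0.81 × 4.6914% = 3.2400%
β_Bellamy = ρ·σ_i/σ_m = 0.890 × 19.77 / 16.33 = 1.0775
E(R_Bellamy) = R_f + β × MRP = 3.2400% + 1.0775 × 4.6914% = 8.29%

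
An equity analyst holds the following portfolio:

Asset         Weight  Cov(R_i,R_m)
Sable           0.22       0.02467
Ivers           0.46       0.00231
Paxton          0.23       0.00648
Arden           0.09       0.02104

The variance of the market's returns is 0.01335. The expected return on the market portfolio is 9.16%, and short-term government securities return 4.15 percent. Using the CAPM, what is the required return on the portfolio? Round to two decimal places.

β_Sable = 0.02467 / 0.01335 = 1.8479
β_Ivers = 0.00231 / 0.01335 = 0.1730
β_Paxton = 0.00648 / 0.01335 = 0.4854
β_Arden = 0.02104 / 0.01335 = 1.5760
β_P = Σ w_i β_i = 0.22×1.8479 + 0.46×0.1730 + 0.23×0.4854 + 0.09×1.5760 = 0.7396
MRP = 9.16% − 4.15% = 5.01%
E(R_P) = R_f + β_P × MRP = 4.15% + 0.7396 × 5.01% = 7.86%

7.86%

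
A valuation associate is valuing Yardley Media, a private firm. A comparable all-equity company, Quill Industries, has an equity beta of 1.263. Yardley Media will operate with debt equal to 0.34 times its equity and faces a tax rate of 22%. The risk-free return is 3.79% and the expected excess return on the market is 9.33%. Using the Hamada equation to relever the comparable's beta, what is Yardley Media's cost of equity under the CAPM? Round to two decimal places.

β_L = β_U × [1 + (1 − t)(D/E)] = 1.263 × [1 + (1 − 0.22) × 0.34]
    = 1.263 × [1 + 0.78 × 0.34] = 1.263 × 1.2652 = 1.5979
E(R) = R_f + β_L × MRP = 3.79% + 1.5979 × 9.33% = 18.70%

18.70%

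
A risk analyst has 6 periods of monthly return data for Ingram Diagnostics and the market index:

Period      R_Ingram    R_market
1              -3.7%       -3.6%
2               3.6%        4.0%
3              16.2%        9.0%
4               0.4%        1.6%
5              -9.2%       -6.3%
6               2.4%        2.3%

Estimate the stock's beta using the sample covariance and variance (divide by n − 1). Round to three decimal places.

1.516

Mean R_i = (-3.7 + 3.6 + 16.2 + 0.4 − 9.2 + 2.4) / 6 = 1.6167%
Mean R_m = (-3.6 + 4.0 + 9.0 + 1.6 − 6.3 + 2.3) / 6 = 1.1667%
Σ(R_i − R̄_i)(R_m − R̄_m) = 226.3233  ⇒  Cov = 226.3233 / 5 = 45.2647
Σ(R_m − R̄_m)² = 149.3333  ⇒  Var(R_m) = 149.3333 / 5 = 29.8667
β = Cov / Var(R_m) = 45.2647 / 29.8667 = 1.5156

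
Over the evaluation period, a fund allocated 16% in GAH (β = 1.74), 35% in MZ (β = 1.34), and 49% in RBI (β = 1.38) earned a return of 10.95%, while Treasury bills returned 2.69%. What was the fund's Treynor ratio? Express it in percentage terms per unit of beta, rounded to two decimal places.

β_P = 0.16×1.74 + 0.35×1.34 + 0.49×1.38 = 1.4236
Treynor = (R_P − R_f) / β_P = (10.95% − 2.69%) / 1.4236 = 8.26% / 1.4236 = 5.80%

5.80%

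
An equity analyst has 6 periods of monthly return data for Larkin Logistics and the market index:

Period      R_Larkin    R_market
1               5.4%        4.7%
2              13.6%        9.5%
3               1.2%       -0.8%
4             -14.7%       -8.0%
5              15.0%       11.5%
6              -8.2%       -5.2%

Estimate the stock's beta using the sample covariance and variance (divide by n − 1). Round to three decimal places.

Mean R_i = (5.4 + 13.6 + 1.2 − 14.7 + 15.0 − 8.2) / 6 = 2.0500%
Mean R_m = (4.7 + 9.5 − 0.8 − 8.0 + 11.5 − 5.2) / 6 = 1.9500%
Σ(R_i − R̄_i)(R_m − R̄_m) = 462.3750  ⇒  Cov = 462.3750 / 5 = 92.4750
Σ(R_m − R̄_m)² = 313.4550  ⇒  Var(R_m) = 313.4550 / 5 = 62.6910
β = Cov / Var(R_m) = 92.4750 / 62.6910 = 1.4751

1.475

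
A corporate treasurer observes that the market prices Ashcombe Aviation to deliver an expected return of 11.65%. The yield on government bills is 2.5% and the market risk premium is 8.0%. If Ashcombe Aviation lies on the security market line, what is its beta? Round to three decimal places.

β = (E(R) − R_f) / MRP = (11.65% − 2.5%) / 8.0% = 9.15% / 8.0% = 1.144

1.144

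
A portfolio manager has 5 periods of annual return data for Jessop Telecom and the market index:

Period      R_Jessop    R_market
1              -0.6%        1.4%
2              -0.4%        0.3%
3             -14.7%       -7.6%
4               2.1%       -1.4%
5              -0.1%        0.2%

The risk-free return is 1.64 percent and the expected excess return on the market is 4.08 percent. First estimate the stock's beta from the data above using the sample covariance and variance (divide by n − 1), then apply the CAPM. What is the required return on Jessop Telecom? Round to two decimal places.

Mean R_i = (-0.6 − 0.4 − 14.7 + 2.1 − 0.1) / 5 = -2.7400%
Mean R_m = (1.4 + 0.3 − 7.6 − 1.4 + 0.2) / 5 = -1.4200%
Σ(R_i − R̄_i)(R_m − R̄_m) = 88.3460  ⇒  Cov = 88.3460 / 4 = 22.0865
Σ(R_m − R̄_m)² = 51.7280  ⇒  Var(R_m) = 51.7280 / 4 = 12.9320
β = Cov / Var(R_m) = 22.0865 / 12.9320 = 1.7079
E(R) = R_f + β × MRP = 1.64% + 1.7079 × 4.08% = 8.61%

8.61%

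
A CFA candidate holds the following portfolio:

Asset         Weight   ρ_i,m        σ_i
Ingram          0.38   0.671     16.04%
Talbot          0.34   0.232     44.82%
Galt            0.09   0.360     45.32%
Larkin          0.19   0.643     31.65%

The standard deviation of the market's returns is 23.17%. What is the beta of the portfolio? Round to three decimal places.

0.559

β_Ingram = 0.671 × 16.04% / 23.17% = 0.4645
β_Talbot = 0.232 × 44.82% / 23.17% = 0.4488
β_Galt = 0.360 × 45.32% / 23.17% = 0.7042
β_Larkin = 0.643 × 31.65% / 23.17% = 0.8783
β_P = Σ w_i β_i = 0.38×0.4645 + 0.34×0.4488 + 0.09×0.7042 + 0.19×0.8783 = 0.5594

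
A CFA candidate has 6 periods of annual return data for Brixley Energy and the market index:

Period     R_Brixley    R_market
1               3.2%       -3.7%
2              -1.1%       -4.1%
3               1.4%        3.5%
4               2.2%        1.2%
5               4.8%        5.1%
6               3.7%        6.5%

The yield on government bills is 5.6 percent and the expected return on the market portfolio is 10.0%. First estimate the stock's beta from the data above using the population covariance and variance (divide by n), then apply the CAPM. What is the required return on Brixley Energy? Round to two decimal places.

Mean R_i = (3.2 − 1.1 + 1.4 + 2.2 + 4.8 + 3.7) / 6 = 2.3667%
Mean R_m = (-3.7 − 4.1 + 3.5 + 1.2 + 5.1 + 6.5) / 6 = 1.4167%
Σ(R_i − R̄_i)(R_m − R̄_m) = 28.6233  ⇒  Cov = 28.6233 / 6 = 4.7706
Σ(R_m − R̄_m)² = 100.4083  ⇒  Var(R_m) = 100.4083 / 6 = 16.7347
β = Cov / Var(R_m) = 4.7706 / 16.7347 = 0.2851
MRP = 10.0% − 5.6% = 4.40%
E(R) = R_f + β × MRP = 5.6% + 0.2851 × 4.4% = 6.85%

6.85%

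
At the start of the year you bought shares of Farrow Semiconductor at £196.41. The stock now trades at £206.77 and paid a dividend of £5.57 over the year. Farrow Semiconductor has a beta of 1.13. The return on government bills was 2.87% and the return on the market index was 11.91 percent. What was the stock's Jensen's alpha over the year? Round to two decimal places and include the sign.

-4.97%

Realised HPR = (P1 + D1 − P0) / P0 = (206.77 + 5.57 − 196.41) / 196.41 = 15.93 / 196.41 = 8.1106%
MRP = 11.91% − 2.87% = 9.04%
CAPM required = R_f + β·MRP = 2.87% + 1.13 × 9.04% = 13.0852%
α = realised − required = 8.1106% − 13.0852% = -4.97%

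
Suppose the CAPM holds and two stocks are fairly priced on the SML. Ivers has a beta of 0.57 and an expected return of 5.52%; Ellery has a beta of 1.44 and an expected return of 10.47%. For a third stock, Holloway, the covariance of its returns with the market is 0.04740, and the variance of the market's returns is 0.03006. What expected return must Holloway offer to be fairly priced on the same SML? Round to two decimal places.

MRP = (10.47% − 5.52%) / (1.44 − 0.57) = 5.6897%
R_f = 5.52% − 0.57 × 5.6897% = 2.2769%
β_Holloway = Cov / Var(R_m) = 0.04740 / 0.03006 = 1.5768
E(R_Holloway) = R_f + β × MRP = 2.2769% + 1.5768 × 5.6897% = 11.25%

11.25%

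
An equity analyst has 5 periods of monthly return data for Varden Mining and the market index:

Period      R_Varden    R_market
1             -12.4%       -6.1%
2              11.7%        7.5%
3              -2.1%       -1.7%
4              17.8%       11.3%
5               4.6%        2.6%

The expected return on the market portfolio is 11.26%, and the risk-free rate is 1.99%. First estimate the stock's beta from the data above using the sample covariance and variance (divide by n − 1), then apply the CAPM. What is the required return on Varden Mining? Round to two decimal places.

Mean R_i = (-12.4 + 11.7 − 2.1 + 17.8 + 4.6) / 5 = 3.9200%
Mean R_m = (-6.1 + 7.5 − 1.7 + 11.3 + 2.6) / 5 = 2.7200%
Σ(R_i − R̄_i)(R_m − R̄_m) = 326.7480  ⇒  Cov = 326.7480 / 4 = 81.6870
Σ(R_m − R̄_m)² = 193.8080  ⇒  Var(R_m) = 193.8080 / 4 = 48.4520
β = Cov / Var(R_m) = 81.6870 / 48.4520 = 1.6859
MRP = 11.26% − 1.99% = 9.27%
E(R) = R_f + β × MRP = 1.99% + 1.6859 × 9.27% = 17.62%

17.62%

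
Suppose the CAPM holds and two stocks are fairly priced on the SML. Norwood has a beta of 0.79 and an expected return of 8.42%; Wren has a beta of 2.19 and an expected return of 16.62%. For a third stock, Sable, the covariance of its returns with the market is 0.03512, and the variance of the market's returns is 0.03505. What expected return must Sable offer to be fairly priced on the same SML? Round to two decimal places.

9.66%

MRP = (16.62% − 8.42%) / (2.19 − 0.79) = 5.8571%
R_f = 8.42% − 0.79 × 5.8571% = 3.7929%
β_Sable = Cov / Var(R_m) = 0.03512 / 0.03505 = 1.0020
E(R_Sable) = R_f + β × MRP = 3.7929% + 1.0020 × 5.8571% = 9.66%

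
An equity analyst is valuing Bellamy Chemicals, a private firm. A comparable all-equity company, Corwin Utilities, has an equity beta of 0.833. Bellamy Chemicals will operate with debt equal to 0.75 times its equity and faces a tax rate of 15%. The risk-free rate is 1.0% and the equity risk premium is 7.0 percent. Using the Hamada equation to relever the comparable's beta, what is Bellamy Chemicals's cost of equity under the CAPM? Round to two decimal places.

β_L = β_U × [1 + (1 − t)(D/E)] = 0.833 × [1 + (1 − 0.15) × 0.75]
    = 0.833 × [1 + 0.85 × 0.75] = 0.833 × 1.6375 = 1.3640
E(R) = R_f + β_L × MRP = 1.0% + 1.3640 × 7.0% = 10.55%

10.55%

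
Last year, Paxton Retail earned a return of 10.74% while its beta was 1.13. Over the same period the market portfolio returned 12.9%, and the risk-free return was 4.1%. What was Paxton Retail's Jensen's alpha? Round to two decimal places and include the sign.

-3.30%

Market excess return = 12.9% − 4.1% = 8.80%
CAPM benchmark = R_f + β(R_m − R_f) = 4.1% + 1.13 × 8.8% = 14.0440%
α = actual − benchmark = 10.74% − 14.0440% = -3.30%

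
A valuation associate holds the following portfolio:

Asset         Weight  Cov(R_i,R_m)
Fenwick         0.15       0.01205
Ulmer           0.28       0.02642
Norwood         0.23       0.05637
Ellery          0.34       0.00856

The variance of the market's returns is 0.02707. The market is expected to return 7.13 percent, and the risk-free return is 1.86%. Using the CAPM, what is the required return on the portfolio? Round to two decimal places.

6.74%

β_Fenwick = 0.01205 / 0.02707 = 0.4451
β_Ulmer = 0.02642 / 0.02707 = 0.9760
β_Norwood = 0.05637 / 0.02707 = 2.0824
β_Ellery = 0.00856 / 0.02707 = 0.3162
β_P = Σ w_i β_i = 0.15×0.4451 + 0.28×0.9760 + 0.23×2.0824 + 0.34×0.3162 = 0.9265
MRP = 7.13% − 1.86% = 5.27%
E(R_P) = R_f + β_P × MRP = 1.86% + 0.9265 × 5.27% = 6.74%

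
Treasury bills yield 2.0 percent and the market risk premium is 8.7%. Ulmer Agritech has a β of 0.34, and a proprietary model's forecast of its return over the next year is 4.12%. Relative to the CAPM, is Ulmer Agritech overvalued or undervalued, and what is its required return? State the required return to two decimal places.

Overvalued; required return 4.96%

Required return = R_f + β·MRP = 2.0% + 0.34 × 8.7% = 4.96%
Forecast 4.12% < required 4.96% → the stock plots below the SML → overvalued.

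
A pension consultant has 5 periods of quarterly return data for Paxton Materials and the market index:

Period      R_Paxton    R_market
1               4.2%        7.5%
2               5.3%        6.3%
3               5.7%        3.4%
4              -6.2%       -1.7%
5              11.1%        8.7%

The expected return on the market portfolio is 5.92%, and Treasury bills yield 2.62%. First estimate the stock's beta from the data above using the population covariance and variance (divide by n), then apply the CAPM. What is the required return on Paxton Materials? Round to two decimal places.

Mean R_i = (4.2 + 5.3 + 5.7 − 6.2 + 11.1) / 5 = 4.0200%
Mean R_m = (7.5 + 6.3 + 3.4 − 1.7 + 8.7) / 5 = 4.8400%
Σ(R_i − R̄_i)(R_m − R̄_m) = 94.0960  ⇒  Cov = 94.0960 / 5 = 18.8192
Σ(R_m − R̄_m)² = 68.9520  ⇒  Var(R_m) = 68.9520 / 5 = 13.7904
β = Cov / Var(R_m) = 18.8192 / 13.7904 = 1.3647
MRP = 5.92% − 2.62% = 3.30%
E(R) = R_f + β × MRP = 2.62% + 1.3647 × 3.30% = 7.12%

7.12%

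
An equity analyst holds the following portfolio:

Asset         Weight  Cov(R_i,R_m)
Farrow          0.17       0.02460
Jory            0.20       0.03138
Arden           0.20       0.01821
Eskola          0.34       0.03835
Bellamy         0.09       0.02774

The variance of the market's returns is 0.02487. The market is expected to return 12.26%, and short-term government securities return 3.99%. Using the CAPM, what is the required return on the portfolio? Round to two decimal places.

β_Farrow = 0.02460 / 0.02487 = 0.9891
β_Jory = 0.03138 / 0.02487 = 1.2618
β_Arden = 0.01821 / 0.02487 = 0.7322
β_Eskola = 0.03835 / 0.02487 = 1.5420
β_Bellamy = 0.02774 / 0.02487 = 1.1154
β_P = Σ w_i β_i = 0.17×0.9891 + 0.20×1.2618 + 0.20×0.7322 + 0.34×1.5420 + 0.09×1.1154 = 1.1916
MRP = 12.26% − 3.99% = 8.27%
E(R_P) = R_f + β_P × MRP = 3.99% + 1.1916 × 8.27% = 13.84%

13.84%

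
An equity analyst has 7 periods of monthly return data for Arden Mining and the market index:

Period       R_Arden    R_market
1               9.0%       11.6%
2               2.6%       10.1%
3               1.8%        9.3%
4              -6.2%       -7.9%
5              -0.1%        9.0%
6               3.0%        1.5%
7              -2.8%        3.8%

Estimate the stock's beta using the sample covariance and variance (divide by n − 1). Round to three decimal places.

0.531

Mean R_i = (9.0 + 2.6 + 1.8 − 6.2 − 0.1 + 3.0 − 2.8) / 7 = 1.0429%
Mean R_m = (11.6 + 10.1 + 9.3 − 7.9 + 9.0 + 1.5 + 3.8) / 7 = 5.3429%
Σ(R_i − R̄_i)(R_m − R̄_m) = 150.3371  ⇒  Cov = 150.3371 / 6 = 25.0562
Σ(R_m − R̄_m)² = 283.3371  ⇒  Var(R_m) = 283.3371 / 6 = 47.2229
β = Cov / Var(R_m) = 25.0562 / 47.2229 = 0.5306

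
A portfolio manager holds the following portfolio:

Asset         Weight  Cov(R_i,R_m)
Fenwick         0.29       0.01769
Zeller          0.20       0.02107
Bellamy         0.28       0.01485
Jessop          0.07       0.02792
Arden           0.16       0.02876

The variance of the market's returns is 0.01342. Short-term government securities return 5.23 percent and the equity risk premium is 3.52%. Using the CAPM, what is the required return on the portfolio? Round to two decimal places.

β_Fenwick = 0.01769 / 0.01342 = 1.3182
β_Zeller = 0.02107 / 0.01342 = 1.5700
β_Bellamy = 0.01485 / 0.01342 = 1.1066
β_Jessop = 0.02792 / 0.01342 = 2.0805
β_Arden = 0.02876 / 0.01342 = 2.1431
β_P = Σ w_i β_i = 0.29×1.3182 + 0.20×1.5700 + 0.28×1.1066 + 0.07×2.0805 + 0.16×2.1431 = 1.4947
E(R_P) = R_f + β_P × MRP = 5.23% + 1.4947 × 3.52% = 10.49%

10.49%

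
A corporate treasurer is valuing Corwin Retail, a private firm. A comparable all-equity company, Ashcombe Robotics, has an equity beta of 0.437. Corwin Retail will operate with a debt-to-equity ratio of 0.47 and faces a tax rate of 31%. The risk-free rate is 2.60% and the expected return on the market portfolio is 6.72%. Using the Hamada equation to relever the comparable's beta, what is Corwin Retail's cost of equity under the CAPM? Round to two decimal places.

4.98%

β_L = β_U × [1 + (1 − t)(D/E)] = 0.437 × [1 + (1 − 0.31) × 0.47]
    = 0.437 × [1 + 0.69 × 0.47] = 0.437 × 1.3243 = 0.5787
MRP = 6.72% − 2.60% = 4.12%
E(R) = R_f + β_L × MRP = 2.60% + 0.5787 × 4.12% = 4.98%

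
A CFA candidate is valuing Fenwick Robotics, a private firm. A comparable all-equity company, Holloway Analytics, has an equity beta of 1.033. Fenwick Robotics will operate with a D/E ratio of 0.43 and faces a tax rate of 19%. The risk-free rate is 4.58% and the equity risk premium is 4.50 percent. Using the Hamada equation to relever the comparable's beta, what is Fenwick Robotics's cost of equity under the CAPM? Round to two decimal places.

β_L = β_U × [1 + (1 − t)(D/E)] = 1.033 × [1 + (1 − 0.19) × 0.43]
    = 1.033 × [1 + 0.81 × 0.43] = 1.033 × 1.3483 = 1.3928
E(R) = R_f + β_L × MRP = 4.58% + 1.3928 × 4.50% = 10.85%

10.85%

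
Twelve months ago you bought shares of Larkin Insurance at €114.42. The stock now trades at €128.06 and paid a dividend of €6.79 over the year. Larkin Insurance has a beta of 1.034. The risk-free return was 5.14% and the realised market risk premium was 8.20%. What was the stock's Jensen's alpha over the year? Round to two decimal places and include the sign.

Realised HPR = (P1 + D1 − P0) / P0 = (128.06 + 6.79 − 114.42) / 114.42 = 20.43 / 114.42 = 17.8553%
CAPM required = R_f + β·MRP = 5.14% + 1.034 × 8.20% = 13.61880%
α = realised − required = 17.8553% − 13.61880% = +4.24%

+4.24%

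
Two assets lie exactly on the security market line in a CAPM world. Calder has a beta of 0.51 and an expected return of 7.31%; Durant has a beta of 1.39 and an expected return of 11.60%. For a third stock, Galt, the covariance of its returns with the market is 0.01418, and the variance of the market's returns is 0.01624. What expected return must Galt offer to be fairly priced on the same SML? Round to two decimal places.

9.08%

MRP = (11.60% − 7.31%) / (1.39 − 0.51) = 4.8750%
R_f = 7.31% − 0.51 × 4.8750% = 4.8238%
β_Galt = Cov / Var(R_m) = 0.01418 / 0.01624 = 0.8732
E(R_Galt) = R_f + β × MRP = 4.8238% + 0.8732 × 4.8750% = 9.08%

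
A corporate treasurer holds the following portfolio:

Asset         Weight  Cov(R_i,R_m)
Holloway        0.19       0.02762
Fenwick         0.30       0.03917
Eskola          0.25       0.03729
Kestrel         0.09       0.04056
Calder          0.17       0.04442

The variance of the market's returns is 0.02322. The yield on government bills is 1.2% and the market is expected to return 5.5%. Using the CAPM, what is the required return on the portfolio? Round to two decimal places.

8.15%

β_Holloway = 0.02762 / 0.02322 = 1.1895
β_Fenwick = 0.03917 / 0.02322 = 1.6869
β_Eskola = 0.03729 / 0.02322 = 1.6059
β_Kestrel = 0.04056 / 0.02322 = 1.7468
β_Calder = 0.04442 / 0.02322 = 1.9130
β_P = Σ w_i β_i = 0.19×1.1895 + 0.30×1.6869 + 0.25×1.6059 + 0.09×1.7468 + 0.17×1.9130 = 1.6160
MRP = 5.5% − 1.2% = 4.30%
E(R_P) = R_f + β_P × MRP = 1.2% + 1.6160 × 4.3% = 8.15%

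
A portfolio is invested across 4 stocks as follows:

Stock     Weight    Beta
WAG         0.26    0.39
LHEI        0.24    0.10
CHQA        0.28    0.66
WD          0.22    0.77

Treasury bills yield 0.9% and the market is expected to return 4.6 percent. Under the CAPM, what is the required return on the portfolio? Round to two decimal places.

2.67%

β_P = Σ w_i β_i = 0.26×0.39 + 0.24×0.10 + 0.28×0.66 + 0.22×0.77 = 0.4796
MRP = 4.6% − 0.9% = 3.70%
E(R_P) = R_f + β_P × MRP = 0.9% + 0.4796 × 3.7% = 2.67%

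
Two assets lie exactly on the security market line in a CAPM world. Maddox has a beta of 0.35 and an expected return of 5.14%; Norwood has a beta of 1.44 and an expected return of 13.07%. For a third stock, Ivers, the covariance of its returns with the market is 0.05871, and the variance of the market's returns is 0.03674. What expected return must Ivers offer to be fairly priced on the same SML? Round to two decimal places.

MRP = (13.07% − 5.14%) / (1.44 − 0.35) = 7.2752%
R_f = 5.14% − 0.35 × 7.2752% = 2.5937%
β_Ivers = Cov / Var(R_m) = 0.05871 / 0.03674 = 1.5980
E(R_Ivers) = R_f + β × MRP = 2.5937% + 1.5980 × 7.2752% = 14.22%

14.22%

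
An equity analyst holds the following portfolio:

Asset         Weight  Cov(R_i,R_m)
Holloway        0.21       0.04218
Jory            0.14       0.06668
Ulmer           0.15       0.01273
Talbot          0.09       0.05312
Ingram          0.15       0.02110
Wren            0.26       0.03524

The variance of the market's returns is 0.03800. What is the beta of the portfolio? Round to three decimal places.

0.979

β_Holloway = 0.04218 / 0.03800 = 1.1100
β_Jory = 0.06668 / 0.03800 = 1.7547
β_Ulmer = 0.01273 / 0.03800 = 0.3350
β_Talbot = 0.05312 / 0.03800 = 1.3979
β_Ingram = 0.02110 / 0.03800 = 0.5553
β_Wren = 0.03524 / 0.03800 = 0.9274
β_P = Σ w_i β_i = 0.21×1.1100 + 0.14×1.7547 + 0.15×0.3350 + 0.09×1.3979 + 0.15×0.5553 + 0.26×0.9274 = 0.9792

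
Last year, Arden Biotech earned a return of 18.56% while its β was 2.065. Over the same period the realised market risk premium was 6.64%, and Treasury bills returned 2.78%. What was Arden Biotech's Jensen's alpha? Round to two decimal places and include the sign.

+2.07%

CAPM benchmark = R_f + β(R_m − R_f) = 2.78% + 2.065 × 6.64% = 16.49160%
α = actual − benchmark = 18.56% − 16.49160% = +2.07%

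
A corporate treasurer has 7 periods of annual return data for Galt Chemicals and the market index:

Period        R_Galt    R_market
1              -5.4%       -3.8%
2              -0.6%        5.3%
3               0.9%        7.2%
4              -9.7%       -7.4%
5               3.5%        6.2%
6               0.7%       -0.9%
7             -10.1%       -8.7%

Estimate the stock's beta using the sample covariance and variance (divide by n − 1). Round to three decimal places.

Mean R_i = (-5.4 − 0.6 + 0.9 − 9.7 + 3.5 + 0.7 − 10.1) / 7 = -2.9571%
Mean R_m = (-3.8 + 5.3 + 7.2 − 7.4 + 6.2 − 0.9 − 8.7) / 7 = -0.3000%
Σ(R_i − R̄_i)(R_m − R̄_m) = 198.3300  ⇒  Cov = 198.3300 / 6 = 33.0550
Σ(R_m − R̄_m)² = 263.4400  ⇒  Var(R_m) = 263.4400 / 6 = 43.9067
β = Cov / Var(R_m) = 33.0550 / 43.9067 = 0.7528

0.753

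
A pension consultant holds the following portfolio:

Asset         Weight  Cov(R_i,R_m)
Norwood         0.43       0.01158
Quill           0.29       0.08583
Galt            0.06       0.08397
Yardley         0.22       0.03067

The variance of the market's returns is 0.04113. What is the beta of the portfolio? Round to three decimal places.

β_Norwood = 0.01158 / 0.04113 = 0.2815
β_Quill = 0.08583 / 0.04113 = 2.0868
β_Galt = 0.08397 / 0.04113 = 2.0416
β_Yardley = 0.03067 / 0.04113 = 0.7457
β_P = Σ w_i β_i = 0.43×0.2815 + 0.29×2.0868 + 0.06×2.0416 + 0.22×0.7457 = 1.0128

1.013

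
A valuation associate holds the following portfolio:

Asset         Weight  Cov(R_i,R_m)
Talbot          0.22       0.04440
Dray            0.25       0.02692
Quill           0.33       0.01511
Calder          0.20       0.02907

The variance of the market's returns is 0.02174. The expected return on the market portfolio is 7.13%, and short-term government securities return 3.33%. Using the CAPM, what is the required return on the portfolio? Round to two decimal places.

8.10%

β_Talbot = 0.04440 / 0.02174 = 2.0423
β_Dray = 0.02692 / 0.02174 = 1.2383
β_Quill = 0.01511 / 0.02174 = 0.6950
β_Calder = 0.02907 / 0.02174 = 1.3372
β_P = Σ w_i β_i = 0.22×2.0423 + 0.25×1.2383 + 0.33×0.6950 + 0.20×1.3372 = 1.2557
MRP = 7.13% − 3.33% = 3.80%
E(R_P) = R_f + β_P × MRP = 3.33% + 1.2557 × 3.80% = 8.10%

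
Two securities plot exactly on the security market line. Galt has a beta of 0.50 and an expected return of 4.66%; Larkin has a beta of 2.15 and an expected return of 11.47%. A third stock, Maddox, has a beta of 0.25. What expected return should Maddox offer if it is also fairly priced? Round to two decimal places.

3.63%

MRP (SML slope) = (11.47% − 4.66%) / (2.15 − 0.50) = 6.81% / 1.65 = 4.1273%
R_f (intercept) = 4.66% − 0.50 × 4.1273% = 2.5964%
E(R_Maddox) = R_f + β × MRP = 2.5964% + 0.25 × 4.1273% = 3.63%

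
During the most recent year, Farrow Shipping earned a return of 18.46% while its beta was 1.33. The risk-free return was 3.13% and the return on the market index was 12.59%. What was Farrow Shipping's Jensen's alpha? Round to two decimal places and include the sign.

Market excess return = 12.59% − 3.13% = 9.46%
CAPM benchmark = R_f + β(R_m − R_f) = 3.13% + 1.33 × 9.46% = 15.7118%
α = actual − benchmark = 18.46% − 15.7118% = +2.75%

+2.75%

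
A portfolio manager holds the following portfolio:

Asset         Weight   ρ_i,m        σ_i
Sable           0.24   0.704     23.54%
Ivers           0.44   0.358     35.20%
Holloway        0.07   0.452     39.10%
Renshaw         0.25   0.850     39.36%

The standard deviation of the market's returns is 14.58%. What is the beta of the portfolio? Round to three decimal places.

β_Sable = 0.704 × 23.54% / 14.58% = 1.1366
β_Ivers = 0.358 × 35.20% / 14.58% = 0.8643
β_Holloway = 0.452 × 39.10% / 14.58% = 1.2122
β_Renshaw = 0.850 × 39.36% / 14.58% = 2.2947
β_P = Σ w_i β_i = 0.24×1.1366 + 0.44×0.8643 + 0.07×1.2122 + 0.25×2.2947 = 1.3116

1.312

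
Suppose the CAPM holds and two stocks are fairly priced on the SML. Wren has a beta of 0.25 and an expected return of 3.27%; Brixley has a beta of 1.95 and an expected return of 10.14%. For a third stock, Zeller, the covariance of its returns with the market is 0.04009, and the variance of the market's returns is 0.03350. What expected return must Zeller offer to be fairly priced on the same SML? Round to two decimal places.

7.10%

MRP = (10.14% − 3.27%) / (1.95 − 0.25) = 4.0412%
R_f = 3.27% − 0.25 × 4.0412% = 2.2597%
β_Zeller = Cov / Var(R_m) = 0.04009 / 0.03350 = 1.1967
E(R_Zeller) = R_f + β × MRP = 2.2597% + 1.1967 × 4.0412% = 7.10%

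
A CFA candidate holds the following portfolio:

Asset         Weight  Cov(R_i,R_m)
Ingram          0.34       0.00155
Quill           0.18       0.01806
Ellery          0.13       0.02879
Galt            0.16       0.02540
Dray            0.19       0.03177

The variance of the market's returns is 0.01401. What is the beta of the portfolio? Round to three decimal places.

1.258

β_Ingram = 0.00155 / 0.01401 = 0.1106
β_Quill = 0.01806 / 0.01401 = 1.2891
β_Ellery = 0.02879 / 0.01401 = 2.0550
β_Galt = 0.02540 / 0.01401 = 1.8130
β_Dray = 0.03177 / 0.01401 = 2.2677
β_P = Σ w_i β_i = 0.34×0.1106 + 0.18×1.2891 + 0.13×2.0550 + 0.16×1.8130 + 0.19×2.2677 = 1.2577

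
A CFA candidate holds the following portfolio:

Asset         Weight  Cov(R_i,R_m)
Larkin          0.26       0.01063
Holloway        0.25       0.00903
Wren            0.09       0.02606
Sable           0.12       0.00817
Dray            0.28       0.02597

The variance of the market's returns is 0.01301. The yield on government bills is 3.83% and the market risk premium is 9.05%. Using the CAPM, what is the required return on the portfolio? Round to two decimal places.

β_Larkin = 0.01063 / 0.01301 = 0.8171
β_Holloway = 0.00903 / 0.01301 = 0.6941
β_Wren = 0.02606 / 0.01301 = 2.0031
β_Sable = 0.00817 / 0.01301 = 0.6280
β_Dray = 0.02597 / 0.01301 = 1.9962
β_P = Σ w_i β_i = 0.26×0.8171 + 0.25×0.6941 + 0.09×2.0031 + 0.12×0.6280 + 0.28×1.9962 = 1.2005
E(R_P) = R_f + β_P × MRP = 3.83% + 1.2005 × 9.05% = 14.69%

14.69%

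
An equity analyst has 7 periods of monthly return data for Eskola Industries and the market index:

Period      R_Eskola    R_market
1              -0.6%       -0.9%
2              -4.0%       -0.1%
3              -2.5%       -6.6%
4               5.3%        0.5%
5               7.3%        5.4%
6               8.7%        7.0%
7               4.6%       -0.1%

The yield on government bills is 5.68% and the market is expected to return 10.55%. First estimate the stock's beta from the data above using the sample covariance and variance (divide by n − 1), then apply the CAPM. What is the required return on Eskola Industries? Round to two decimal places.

10.02%

Mean R_i = (-0.6 − 4.0 − 2.5 + 5.3 + 7.3 + 8.7 + 4.6) / 7 = 2.6857%
Mean R_m = (-0.9 − 0.1 − 6.6 + 0.5 + 5.4 + 7.0 − 0.1) / 7 = 0.7429%
Σ(R_i − R̄_i)(R_m − R̄_m) = 105.9843  ⇒  Cov = 105.9843 / 6 = 17.6641
Σ(R_m − R̄_m)² = 118.9371  ⇒  Var(R_m) = 118.9371 / 6 = 19.8229
β = Cov / Var(R_m) = 17.6641 / 19.8229 = 0.8911
MRP = 10.55% − 5.68% = 4.87%
E(R) = R_f + β × MRP = 5.68% + 0.8911 × 4.87% = 10.02%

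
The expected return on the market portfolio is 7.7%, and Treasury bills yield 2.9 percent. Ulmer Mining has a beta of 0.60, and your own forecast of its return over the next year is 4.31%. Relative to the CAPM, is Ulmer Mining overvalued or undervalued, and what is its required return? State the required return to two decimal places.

Overvalued; required return 5.78%

MRP = 7.7% − 2.9% = 4.80%
Required return = R_f + β·MRP = 2.9% + 0.60 × 4.8% = 5.78%
Forecast 4.31% < required 5.78% → the stock plots below the SML → overvalued.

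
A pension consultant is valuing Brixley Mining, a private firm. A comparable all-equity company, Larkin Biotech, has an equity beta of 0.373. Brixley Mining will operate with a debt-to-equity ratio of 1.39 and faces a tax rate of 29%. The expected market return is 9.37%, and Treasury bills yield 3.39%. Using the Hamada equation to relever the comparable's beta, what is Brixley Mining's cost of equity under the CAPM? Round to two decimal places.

7.82%

β_L = β_U × [1 + (1 − t)(D/E)] = 0.373 × [1 + (1 − 0.29) × 1.39]
    = 0.373 × [1 + 0.71 × 1.39] = 0.373 × 1.9869 = 0.7411
MRP = 9.37% − 3.39% = 5.98%
E(R) = R_f + β_L × MRP = 3.39% + 0.7411 × 5.98% = 7.82%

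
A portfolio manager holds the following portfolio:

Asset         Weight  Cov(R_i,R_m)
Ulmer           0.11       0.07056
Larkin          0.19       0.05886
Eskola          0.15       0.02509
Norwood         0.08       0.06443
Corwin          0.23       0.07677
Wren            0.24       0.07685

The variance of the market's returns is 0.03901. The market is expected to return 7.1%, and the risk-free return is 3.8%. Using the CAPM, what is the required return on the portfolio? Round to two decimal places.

9.21%

β_Ulmer = 0.07056 / 0.03901 = 1.8088
β_Larkin = 0.05886 / 0.03901 = 1.5088
β_Eskola = 0.02509 / 0.03901 = 0.6432
β_Norwood = 0.06443 / 0.03901 = 1.6516
β_Corwin = 0.07677 / 0.03901 = 1.9680
β_Wren = 0.07685 / 0.03901 = 1.9700
β_P = Σ w_i β_i = 0.11×1.8088 + 0.19×1.5088 + 0.15×0.6432 + 0.08×1.6516 + 0.23×1.9680 + 0.24×1.9700 = 1.6397
MRP = 7.1% − 3.8% = 3.30%
E(R_P) = R_f + β_P × MRP = 3.8% + 1.6397 × 3.3% = 9.21%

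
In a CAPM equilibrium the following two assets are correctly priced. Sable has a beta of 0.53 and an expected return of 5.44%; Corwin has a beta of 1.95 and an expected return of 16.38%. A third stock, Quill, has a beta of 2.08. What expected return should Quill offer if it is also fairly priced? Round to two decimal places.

MRP (SML slope) = (16.38% − 5.44%) / (1.95 − 0.53) = 10.94% / 1.42 = 7.7042%
R_f (intercept) = 5.44% − 0.53 × 7.7042% = 1.3568%
E(R_Quill) = R_f + β × MRP = 1.3568% + 2.08 × 7.7042% = 17.38%

17.38%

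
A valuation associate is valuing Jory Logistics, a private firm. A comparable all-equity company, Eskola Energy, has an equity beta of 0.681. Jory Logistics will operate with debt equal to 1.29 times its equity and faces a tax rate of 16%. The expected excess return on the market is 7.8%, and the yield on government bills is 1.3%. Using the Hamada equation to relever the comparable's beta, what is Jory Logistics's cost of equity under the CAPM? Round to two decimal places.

β_L = β_U × [1 + (1 − t)(D/E)] = 0.681 × [1 + (1 − 0.16) × 1.29]
    = 0.681 × [1 + 0.84 × 1.29] = 0.681 × 2.0836 = 1.4189
E(R) = R_f + β_L × MRP = 1.3% + 1.4189 × 7.8% = 12.37%

12.37%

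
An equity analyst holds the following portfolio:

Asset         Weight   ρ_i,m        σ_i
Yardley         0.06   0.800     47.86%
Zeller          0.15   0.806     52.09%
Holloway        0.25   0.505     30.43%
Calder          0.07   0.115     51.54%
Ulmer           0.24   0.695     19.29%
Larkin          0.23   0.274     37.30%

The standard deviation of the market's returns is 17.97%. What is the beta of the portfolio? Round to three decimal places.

β_Yardley = 0.800 × 47.86% / 17.97% = 2.1307
β_Zeller = 0.806 × 52.09% / 17.97% = 2.3364
β_Holloway = 0.505 × 30.43% / 17.97% = 0.8552
β_Calder = 0.115 × 51.54% / 17.97% = 0.3298
β_Ulmer = 0.695 × 19.29% / 17.97% = 0.7461
β_Larkin = 0.274 × 37.30% / 17.97% = 0.5687
β_P = Σ w_i β_i = 0.06×2.1307 + 0.15×2.3364 + 0.25×0.8552 + 0.07×0.3298 + 0.24×0.7461 + 0.23×0.5687 = 1.0251

1.025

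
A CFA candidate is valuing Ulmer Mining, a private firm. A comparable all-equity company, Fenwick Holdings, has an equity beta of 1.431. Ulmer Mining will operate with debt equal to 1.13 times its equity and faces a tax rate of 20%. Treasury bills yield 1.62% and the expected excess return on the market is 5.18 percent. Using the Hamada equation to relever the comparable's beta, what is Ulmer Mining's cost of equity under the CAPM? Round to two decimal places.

β_L = β_U × [1 + (1 − t)(D/E)] = 1.431 × [1 + (1 − 0.20) × 1.13]
    = 1.431 × [1 + 0.80 × 1.13] = 1.431 × 1.9040 = 2.7246
E(R) = R_f + β_L × MRP = 1.62% + 2.7246 × 5.18% = 15.73%

15.73%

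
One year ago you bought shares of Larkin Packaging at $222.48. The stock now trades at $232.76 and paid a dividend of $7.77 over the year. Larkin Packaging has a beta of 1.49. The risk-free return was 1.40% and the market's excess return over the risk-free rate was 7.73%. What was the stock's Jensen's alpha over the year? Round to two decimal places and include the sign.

-4.80%

Realised HPR = (P1 + D1 − P0) / P0 = (232.76 + 7.77 − 222.48) / 222.48 = 18.05 / 222.48 = 8.1131%
CAPM required = R_f + β·MRP = 1.40% + 1.49 × 7.73% = 12.9177%
α = realised − required = 8.1131% − 12.9177% = -4.80%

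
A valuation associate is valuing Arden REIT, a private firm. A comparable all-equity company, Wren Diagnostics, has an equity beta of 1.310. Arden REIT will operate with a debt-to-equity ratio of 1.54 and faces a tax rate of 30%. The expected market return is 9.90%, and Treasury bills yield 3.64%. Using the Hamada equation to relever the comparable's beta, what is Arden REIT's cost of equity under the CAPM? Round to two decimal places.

β_L = β_U × [1 + (1 − t)(D/E)] = 1.310 × [1 + (1 − 0.30) × 1.54]
    = 1.310 × [1 + 0.70 × 1.54] = 1.310 × 2.0780 = 2.7222
MRP = 9.90% − 3.64% = 6.26%
E(R) = R_f + β_L × MRP = 3.64% + 2.7222 × 6.26% = 20.68%

20.68%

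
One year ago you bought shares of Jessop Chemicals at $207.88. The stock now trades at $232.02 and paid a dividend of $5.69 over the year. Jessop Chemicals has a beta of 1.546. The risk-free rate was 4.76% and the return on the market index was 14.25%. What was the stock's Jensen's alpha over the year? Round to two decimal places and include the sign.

Realised HPR = (P1 + D1 − P0) / P0 = (232.02 + 5.69 − 207.88) / 207.88 = 29.83 / 207.88 = 14.3496%
MRP = 14.25% − 4.76% = 9.49%
CAPM required = R_f + β·MRP = 4.76% + 1.546 × 9.49% = 19.43154%
α = realised − required = 14.3496% − 19.43154% = -5.08%

-5.08%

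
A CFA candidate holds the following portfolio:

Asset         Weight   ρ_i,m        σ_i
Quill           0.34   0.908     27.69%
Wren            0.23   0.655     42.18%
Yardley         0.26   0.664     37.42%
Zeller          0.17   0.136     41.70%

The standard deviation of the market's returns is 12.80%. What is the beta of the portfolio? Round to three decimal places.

1.744

β_Quill = 0.908 × 27.69% / 12.80% = 1.9643
β_Wren = 0.655 × 42.18% / 12.80% = 2.1584
β_Yardley = 0.664 × 37.42% / 12.80% = 1.9412
β_Zeller = 0.136 × 41.70% / 12.80% = 0.4431
β_P = Σ w_i β_i = 0.34×1.9643 + 0.23×2.1584 + 0.26×1.9412 + 0.17×0.4431 = 1.7443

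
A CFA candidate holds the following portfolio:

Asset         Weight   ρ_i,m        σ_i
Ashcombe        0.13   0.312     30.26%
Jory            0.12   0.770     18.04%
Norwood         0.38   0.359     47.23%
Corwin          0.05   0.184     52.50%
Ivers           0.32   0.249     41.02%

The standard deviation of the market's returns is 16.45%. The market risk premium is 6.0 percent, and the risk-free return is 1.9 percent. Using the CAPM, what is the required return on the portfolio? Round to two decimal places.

β_Ashcombe = 0.312 × 30.26% / 16.45% = 0.5739
β_Jory = 0.770 × 18.04% / 16.45% = 0.8444
β_Norwood = 0.359 × 47.23% / 16.45% = 1.0307
β_Corwin = 0.184 × 52.50% / 16.45% = 0.5872
β_Ivers = 0.249 × 41.02% / 16.45% = 0.6209
β_P = Σ w_i β_i = 0.13×0.5739 + 0.12×0.8444 + 0.38×1.0307 + 0.05×0.5872 + 0.32×0.6209 = 0.7956
E(R_P) = R_f + β_P × MRP = 1.9% + 0.7956 × 6.0% = 6.67%

6.67%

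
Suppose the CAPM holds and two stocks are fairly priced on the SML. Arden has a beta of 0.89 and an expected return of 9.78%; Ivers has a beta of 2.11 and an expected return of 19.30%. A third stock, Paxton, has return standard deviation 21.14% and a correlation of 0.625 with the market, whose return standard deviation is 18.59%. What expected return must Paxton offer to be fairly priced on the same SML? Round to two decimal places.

MRP = (19.30% − 9.78%) / (2.11 − 0.89) = 7.8033%
R_f = 9.78% − 0.89 × 7.8033% = 2.8351%
β_Paxton = ρ·σ_i/σ_m = 0.625 × 21.14 / 18.59 = 0.7107
E(R_Paxton) = R_f + β × MRP = 2.8351% + 0.7107 × 7.8033% = 8.38%

8.38%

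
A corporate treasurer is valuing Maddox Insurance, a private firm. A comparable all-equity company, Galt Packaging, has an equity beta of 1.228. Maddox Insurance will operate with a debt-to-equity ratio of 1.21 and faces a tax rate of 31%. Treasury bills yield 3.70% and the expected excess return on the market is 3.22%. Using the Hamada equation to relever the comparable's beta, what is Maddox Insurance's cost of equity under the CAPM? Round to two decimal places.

10.96%

β_L = β_U × [1 + (1 − t)(D/E)] = 1.228 × [1 + (1 − 0.31) × 1.21]
    = 1.228 × [1 + 0.69 × 1.21] = 1.228 × 1.8349 = 2.2533
E(R) = R_f + β_L × MRP = 3.70% + 2.2533 × 3.22% = 10.96%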